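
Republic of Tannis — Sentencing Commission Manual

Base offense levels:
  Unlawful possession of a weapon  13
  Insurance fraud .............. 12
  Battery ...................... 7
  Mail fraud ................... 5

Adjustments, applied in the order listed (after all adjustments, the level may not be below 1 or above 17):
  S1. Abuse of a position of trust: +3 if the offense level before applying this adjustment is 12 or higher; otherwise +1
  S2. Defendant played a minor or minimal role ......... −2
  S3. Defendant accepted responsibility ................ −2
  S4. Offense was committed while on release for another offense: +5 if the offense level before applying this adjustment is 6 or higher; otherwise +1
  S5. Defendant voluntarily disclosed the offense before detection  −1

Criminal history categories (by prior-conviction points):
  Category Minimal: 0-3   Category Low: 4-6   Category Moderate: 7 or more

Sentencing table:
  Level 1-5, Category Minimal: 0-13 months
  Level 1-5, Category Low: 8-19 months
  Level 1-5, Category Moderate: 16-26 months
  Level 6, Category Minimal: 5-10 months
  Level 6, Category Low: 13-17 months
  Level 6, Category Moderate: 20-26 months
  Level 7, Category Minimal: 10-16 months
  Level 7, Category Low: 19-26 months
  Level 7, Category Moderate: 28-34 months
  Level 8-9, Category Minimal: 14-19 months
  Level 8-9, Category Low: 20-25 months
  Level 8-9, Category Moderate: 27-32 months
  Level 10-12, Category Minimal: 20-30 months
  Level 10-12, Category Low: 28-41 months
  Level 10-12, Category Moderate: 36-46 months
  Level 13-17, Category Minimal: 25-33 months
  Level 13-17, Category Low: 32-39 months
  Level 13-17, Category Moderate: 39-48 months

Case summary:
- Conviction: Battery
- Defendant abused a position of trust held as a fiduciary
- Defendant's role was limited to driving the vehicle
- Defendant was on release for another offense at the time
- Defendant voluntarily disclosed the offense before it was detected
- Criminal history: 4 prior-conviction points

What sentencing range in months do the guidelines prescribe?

28-41 months

Base offense level for battery: 7.
S1 applies (level before this adjustment is 7 < 12, so +1): 7 + 1 = 8.
S2 applies: 8 − 2 = 6.
S4 applies (level before this adjustment is 6 ≥ 6, so +5): 6 + 5 = 11.
S5 applies: 11 − 1 = 10.
Final offense level: 10.
Criminal history: 4 prior points → Category Low (4-6).
Level 10 falls in the 10-12 band.
Grid: Level 10-12 × Category Low = 28-41 months.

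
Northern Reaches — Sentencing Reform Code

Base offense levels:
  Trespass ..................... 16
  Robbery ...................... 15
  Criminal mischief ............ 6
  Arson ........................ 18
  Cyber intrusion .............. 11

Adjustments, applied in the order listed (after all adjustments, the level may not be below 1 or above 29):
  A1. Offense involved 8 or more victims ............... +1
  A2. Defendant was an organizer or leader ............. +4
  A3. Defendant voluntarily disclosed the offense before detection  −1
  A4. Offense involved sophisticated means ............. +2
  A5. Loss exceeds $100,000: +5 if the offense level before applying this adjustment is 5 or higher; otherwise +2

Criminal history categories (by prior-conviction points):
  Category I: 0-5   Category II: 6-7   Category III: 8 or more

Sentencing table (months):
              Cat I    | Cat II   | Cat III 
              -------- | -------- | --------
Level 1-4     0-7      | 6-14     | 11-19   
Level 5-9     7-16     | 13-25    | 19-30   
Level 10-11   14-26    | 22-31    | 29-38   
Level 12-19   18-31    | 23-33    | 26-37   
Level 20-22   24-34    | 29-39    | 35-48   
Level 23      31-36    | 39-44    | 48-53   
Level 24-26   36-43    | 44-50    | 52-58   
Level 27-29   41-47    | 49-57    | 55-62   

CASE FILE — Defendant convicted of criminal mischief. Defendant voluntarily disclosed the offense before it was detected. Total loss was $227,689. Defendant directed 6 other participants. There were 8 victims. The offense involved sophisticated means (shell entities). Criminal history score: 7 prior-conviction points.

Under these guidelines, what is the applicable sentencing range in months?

Base offense level for criminal mischief: 6.
A1 applies: 6 + 1 = 7.
A2 applies: 7 + 4 = 11.
A3 applies: 11 − 1 = 10.
A4 applies: 10 + 2 = 12.
A5 applies (level before this adjustment is 12 ≥ 5, so +5): 12 + 5 = 17.
Final offense level: 17.
Criminal history: 7 prior points → Category II (6-7).
Level 17 falls in the 12-19 band.
Grid: Level 12-19 × Category II = 23-33 months.

23-33 months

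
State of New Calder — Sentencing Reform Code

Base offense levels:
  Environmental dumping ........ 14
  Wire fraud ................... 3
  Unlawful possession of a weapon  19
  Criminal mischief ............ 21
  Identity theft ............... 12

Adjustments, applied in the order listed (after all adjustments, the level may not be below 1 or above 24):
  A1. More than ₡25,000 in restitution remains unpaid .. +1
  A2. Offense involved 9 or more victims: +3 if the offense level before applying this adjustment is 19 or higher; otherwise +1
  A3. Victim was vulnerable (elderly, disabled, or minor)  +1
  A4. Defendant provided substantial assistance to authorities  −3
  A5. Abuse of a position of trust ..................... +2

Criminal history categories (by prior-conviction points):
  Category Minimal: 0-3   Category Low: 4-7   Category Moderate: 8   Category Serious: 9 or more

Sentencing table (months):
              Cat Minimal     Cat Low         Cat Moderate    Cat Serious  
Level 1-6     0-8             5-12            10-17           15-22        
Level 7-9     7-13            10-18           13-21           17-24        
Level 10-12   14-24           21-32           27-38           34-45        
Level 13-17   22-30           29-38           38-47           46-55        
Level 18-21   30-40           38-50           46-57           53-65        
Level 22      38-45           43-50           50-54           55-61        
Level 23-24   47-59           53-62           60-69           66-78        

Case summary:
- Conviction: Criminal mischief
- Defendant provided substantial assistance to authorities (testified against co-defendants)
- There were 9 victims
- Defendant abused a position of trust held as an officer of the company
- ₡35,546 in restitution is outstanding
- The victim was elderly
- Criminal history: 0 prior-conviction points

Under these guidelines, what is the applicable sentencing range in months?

47-59 months

Base offense level for criminal mischief: 21.
A1 applies: 21 + 1 = 22.
A2 applies (level before this adjustment is 22 ≥ 19, so +3): 22 + 3 = 25.
A3 applies: 25 + 1 = 26.
A4 applies: 26 − 3 = 23.
A5 applies: 23 + 2 = 25.
Level 25 exceeds the maximum of 24; capped at 24.
Final offense level: 24.
Criminal history: 0 prior points → Category Minimal (0-3).
Level 24 falls in the 23-24 band.
Grid: Level 23-24 × Category Minimal = 47-59 months.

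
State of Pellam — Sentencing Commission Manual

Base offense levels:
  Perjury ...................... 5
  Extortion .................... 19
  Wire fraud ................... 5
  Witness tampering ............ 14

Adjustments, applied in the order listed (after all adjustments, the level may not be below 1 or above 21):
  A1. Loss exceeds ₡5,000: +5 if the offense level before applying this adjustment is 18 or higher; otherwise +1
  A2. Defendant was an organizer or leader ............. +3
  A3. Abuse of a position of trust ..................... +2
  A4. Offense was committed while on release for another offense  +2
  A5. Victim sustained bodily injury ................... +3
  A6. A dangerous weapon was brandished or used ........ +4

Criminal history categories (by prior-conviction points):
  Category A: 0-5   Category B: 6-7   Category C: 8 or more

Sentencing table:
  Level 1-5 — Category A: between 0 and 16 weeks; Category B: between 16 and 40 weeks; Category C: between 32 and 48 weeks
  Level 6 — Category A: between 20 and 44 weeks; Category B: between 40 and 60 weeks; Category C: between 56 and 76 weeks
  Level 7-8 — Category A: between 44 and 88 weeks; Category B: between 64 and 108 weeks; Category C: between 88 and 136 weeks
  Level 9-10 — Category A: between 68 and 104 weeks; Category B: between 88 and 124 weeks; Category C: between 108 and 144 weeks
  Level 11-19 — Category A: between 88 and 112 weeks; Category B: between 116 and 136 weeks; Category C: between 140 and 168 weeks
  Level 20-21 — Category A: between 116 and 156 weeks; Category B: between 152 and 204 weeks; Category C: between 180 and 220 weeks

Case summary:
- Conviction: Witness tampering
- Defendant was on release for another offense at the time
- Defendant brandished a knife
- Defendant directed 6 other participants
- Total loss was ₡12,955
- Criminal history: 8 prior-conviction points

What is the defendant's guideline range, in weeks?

Base offense level for witness tampering: 14.
A1 applies (level before this adjustment is 14 < 18, so +1): 14 + 1 = 15.
A2 applies: 15 + 3 = 18.
A3 does not apply.
A4 applies: 18 + 2 = 20.
A5 does not apply.
A6 applies: 20 + 4 = 24.
Level 24 exceeds the maximum of 21; capped at 21.
Final offense level: 21.
Criminal history: 8 prior points → Category C (8+).
Level 21 falls in the 20-21 band.
Grid: Level 20-21 × Category C = 180-220 weeks.

180-220 weeks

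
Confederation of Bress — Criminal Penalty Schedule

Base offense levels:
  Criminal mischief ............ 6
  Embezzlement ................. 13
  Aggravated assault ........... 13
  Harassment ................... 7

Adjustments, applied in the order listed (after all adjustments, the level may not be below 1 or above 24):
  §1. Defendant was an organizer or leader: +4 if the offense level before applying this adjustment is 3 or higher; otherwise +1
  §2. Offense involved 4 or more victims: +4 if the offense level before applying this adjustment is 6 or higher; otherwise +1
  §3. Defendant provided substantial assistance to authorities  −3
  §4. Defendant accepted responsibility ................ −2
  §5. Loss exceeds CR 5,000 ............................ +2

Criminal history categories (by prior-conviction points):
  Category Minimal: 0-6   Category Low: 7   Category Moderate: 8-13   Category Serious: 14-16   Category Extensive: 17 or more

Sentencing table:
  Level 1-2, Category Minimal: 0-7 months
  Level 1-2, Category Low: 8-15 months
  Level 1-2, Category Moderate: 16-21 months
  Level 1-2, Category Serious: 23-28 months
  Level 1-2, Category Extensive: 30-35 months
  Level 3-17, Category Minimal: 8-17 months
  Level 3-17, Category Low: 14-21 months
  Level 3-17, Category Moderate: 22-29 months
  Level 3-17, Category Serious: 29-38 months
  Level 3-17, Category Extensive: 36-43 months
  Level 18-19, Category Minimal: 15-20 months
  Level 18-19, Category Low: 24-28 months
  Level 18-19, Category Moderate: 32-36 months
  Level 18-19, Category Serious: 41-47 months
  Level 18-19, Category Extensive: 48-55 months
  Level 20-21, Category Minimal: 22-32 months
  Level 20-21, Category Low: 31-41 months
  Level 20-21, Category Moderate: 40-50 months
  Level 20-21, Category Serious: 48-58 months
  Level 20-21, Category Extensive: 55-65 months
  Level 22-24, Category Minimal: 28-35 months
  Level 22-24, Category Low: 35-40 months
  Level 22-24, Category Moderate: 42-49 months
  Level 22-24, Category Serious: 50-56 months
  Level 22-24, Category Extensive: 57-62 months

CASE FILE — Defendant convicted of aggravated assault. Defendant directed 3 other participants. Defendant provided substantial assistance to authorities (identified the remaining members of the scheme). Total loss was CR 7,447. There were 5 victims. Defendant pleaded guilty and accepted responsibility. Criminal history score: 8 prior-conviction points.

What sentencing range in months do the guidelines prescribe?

32-36 months

Base offense level for aggravated assault: 13.
§1 applies (level before this adjustment is 13 ≥ 3, so +4): 13 + 4 = 17.
§2 applies (level before this adjustment is 17 ≥ 6, so +4): 17 + 4 = 21.
§3 applies: 21 − 3 = 18.
§4 applies: 18 − 2 = 16.
§5 applies: 16 + 2 = 18.
Final offense level: 18.
Criminal history: 8 prior points → Category Moderate (8-13).
Level 18 falls in the 18-19 band.
Grid: Level 18-19 × Category Moderate = 32-36 months.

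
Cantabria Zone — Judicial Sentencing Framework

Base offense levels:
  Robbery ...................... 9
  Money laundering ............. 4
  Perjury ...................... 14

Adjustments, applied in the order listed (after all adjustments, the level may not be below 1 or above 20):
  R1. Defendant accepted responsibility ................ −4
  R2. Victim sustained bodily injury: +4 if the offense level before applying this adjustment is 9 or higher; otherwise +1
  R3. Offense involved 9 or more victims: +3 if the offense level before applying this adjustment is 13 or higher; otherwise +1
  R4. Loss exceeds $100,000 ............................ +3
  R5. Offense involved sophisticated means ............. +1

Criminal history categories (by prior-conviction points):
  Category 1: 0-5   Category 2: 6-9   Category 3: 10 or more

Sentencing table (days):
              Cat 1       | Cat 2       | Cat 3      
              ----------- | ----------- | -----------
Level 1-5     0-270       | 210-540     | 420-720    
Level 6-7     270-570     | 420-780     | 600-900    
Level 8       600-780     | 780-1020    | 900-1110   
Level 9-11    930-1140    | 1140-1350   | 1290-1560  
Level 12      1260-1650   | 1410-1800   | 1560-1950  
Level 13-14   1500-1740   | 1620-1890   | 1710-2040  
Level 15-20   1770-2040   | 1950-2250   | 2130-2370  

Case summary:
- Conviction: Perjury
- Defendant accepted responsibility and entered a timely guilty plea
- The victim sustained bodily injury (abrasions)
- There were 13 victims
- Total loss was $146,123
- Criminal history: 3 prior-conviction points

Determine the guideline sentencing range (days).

1770-2040 days

Base offense level for perjury: 14.
R1 applies: 14 − 4 = 10.
R2 applies (level before this adjustment is 10 ≥ 9, so +4): 10 + 4 = 14.
R3 applies (level before this adjustment is 14 ≥ 13, so +3): 14 + 3 = 17.
R4 applies: 17 + 3 = 20.
R5 does not apply.
Final offense level: 20.
Criminal history: 3 prior points → Category 1 (0-5).
Level 20 falls in the 15-20 band.
Grid: Level 15-20 × Category 1 = 1770-2040 days.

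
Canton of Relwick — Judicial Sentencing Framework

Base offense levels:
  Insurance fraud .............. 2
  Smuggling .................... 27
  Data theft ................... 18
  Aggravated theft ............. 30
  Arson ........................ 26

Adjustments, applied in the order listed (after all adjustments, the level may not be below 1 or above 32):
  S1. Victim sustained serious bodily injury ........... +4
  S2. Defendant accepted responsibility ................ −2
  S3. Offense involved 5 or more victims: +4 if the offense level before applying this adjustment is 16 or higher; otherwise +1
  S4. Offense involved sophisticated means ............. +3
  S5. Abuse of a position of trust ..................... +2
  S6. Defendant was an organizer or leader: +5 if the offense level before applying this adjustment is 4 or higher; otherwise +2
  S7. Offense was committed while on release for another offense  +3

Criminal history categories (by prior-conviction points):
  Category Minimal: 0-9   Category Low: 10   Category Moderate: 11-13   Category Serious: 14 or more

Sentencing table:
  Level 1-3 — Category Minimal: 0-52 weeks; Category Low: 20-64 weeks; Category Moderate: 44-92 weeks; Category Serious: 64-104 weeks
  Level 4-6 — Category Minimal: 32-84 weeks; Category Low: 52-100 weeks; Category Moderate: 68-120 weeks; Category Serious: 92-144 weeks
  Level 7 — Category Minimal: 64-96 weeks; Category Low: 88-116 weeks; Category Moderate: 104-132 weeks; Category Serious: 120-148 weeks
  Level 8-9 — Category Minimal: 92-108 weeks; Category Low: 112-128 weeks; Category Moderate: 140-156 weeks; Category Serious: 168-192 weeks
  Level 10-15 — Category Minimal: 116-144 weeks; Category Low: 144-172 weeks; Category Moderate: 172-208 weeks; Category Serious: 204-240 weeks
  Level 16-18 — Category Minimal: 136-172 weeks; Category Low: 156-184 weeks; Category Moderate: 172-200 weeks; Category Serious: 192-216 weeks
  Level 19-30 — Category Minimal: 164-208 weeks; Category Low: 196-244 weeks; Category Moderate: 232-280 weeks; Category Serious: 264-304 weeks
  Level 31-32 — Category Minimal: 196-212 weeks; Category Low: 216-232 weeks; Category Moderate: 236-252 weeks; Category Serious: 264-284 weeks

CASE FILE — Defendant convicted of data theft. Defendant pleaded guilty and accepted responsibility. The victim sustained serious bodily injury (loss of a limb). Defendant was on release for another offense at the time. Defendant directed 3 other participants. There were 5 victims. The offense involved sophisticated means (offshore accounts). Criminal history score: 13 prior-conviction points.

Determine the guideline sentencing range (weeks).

236-252 weeks

Base offense level for data theft: 18.
S1 applies: 18 + 4 = 22.
S2 applies: 22 − 2 = 20.
S3 applies (level before this adjustment is 20 ≥ 16, so +4): 20 + 4 = 24.
S4 applies: 24 + 3 = 27.
S5 does not apply.
S6 applies (level before this adjustment is 27 ≥ 4, so +5): 27 + 5 = 32.
S7 applies: 32 + 3 = 35.
Level 35 exceeds the maximum of 32; capped at 32.
Final offense level: 32.
Criminal history: 13 prior points → Category Moderate (11-13).
Level 32 falls in the 31-32 band.
Grid: Level 31-32 × Category Moderate = 236-252 weeks.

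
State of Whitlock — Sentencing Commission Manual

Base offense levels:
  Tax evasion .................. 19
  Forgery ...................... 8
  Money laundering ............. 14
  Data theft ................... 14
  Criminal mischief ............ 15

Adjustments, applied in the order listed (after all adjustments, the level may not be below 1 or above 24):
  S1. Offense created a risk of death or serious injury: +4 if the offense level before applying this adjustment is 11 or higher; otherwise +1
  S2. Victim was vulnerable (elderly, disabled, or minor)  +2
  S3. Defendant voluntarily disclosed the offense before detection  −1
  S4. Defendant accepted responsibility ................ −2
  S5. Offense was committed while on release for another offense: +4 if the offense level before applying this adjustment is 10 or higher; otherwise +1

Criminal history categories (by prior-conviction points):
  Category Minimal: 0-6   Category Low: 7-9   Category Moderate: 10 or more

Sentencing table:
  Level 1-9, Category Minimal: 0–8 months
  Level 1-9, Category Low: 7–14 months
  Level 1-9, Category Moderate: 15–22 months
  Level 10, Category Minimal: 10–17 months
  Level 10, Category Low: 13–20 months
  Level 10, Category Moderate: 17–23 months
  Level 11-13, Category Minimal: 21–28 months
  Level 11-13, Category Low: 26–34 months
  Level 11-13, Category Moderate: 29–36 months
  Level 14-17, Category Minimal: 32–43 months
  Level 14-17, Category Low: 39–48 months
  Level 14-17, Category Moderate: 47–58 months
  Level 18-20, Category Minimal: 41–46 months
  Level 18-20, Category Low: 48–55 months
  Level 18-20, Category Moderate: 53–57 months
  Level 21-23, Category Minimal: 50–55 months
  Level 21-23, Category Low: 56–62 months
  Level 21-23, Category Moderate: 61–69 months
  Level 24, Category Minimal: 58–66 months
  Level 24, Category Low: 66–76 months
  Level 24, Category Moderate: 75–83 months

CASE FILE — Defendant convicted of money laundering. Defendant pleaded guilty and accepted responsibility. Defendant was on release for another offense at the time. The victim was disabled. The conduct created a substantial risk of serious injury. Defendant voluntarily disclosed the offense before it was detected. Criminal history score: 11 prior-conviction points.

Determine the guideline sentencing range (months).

61-69 months

Base offense level for money laundering: 14.
S1 applies (level before this adjustment is 14 ≥ 11, so +4): 14 + 4 = 18.
S2 applies: 18 + 2 = 20.
S3 applies: 20 − 1 = 19.
S4 applies: 19 − 2 = 17.
S5 applies (level before this adjustment is 17 ≥ 10, so +4): 17 + 4 = 21.
Final offense level: 21.
Criminal history: 11 prior points → Category Moderate (10+).
Level 21 falls in the 21-23 band.
Grid: Level 21-23 × Category Moderate = 61-69 months.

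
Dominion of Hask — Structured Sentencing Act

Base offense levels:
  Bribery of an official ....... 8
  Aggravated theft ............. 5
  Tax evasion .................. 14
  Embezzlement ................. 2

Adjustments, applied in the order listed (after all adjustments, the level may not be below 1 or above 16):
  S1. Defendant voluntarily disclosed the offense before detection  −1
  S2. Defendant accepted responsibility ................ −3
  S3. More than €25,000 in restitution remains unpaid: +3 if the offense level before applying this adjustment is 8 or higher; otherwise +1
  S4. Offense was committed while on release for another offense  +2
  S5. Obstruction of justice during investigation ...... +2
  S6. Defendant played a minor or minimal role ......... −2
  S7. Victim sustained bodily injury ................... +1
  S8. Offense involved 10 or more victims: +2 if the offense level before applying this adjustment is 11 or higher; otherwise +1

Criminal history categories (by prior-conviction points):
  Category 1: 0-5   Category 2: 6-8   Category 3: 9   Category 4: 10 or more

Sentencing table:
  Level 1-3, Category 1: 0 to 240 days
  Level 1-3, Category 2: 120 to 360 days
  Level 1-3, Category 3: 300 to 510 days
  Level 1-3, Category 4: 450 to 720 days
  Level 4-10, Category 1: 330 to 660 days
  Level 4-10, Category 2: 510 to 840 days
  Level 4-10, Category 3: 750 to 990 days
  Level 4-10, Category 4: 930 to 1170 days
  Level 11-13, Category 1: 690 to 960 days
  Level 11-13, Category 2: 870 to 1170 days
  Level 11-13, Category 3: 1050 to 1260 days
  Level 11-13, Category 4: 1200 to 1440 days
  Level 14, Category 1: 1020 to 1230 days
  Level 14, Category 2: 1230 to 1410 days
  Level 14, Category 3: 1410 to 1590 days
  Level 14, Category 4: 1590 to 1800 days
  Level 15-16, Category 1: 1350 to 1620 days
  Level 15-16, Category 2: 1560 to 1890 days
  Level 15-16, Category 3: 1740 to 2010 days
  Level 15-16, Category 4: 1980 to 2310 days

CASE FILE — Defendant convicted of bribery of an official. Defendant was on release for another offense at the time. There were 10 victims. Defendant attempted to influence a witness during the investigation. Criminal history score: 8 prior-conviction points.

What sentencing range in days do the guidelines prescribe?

Base offense level for bribery of an official: 8.
S2 does not apply.
S4 applies: 8 + 2 = 10.
S5 applies: 10 + 2 = 12.
S7 does not apply.
S8 applies (level before this adjustment is 12 ≥ 11, so +2): 12 + 2 = 14.
Final offense level: 14.
Criminal history: 8 prior points → Category 2 (6-8).
Level 14 falls in the 14 band.
Grid: Level 14 × Category 2 = 1230-1410 days.

1230-1410 days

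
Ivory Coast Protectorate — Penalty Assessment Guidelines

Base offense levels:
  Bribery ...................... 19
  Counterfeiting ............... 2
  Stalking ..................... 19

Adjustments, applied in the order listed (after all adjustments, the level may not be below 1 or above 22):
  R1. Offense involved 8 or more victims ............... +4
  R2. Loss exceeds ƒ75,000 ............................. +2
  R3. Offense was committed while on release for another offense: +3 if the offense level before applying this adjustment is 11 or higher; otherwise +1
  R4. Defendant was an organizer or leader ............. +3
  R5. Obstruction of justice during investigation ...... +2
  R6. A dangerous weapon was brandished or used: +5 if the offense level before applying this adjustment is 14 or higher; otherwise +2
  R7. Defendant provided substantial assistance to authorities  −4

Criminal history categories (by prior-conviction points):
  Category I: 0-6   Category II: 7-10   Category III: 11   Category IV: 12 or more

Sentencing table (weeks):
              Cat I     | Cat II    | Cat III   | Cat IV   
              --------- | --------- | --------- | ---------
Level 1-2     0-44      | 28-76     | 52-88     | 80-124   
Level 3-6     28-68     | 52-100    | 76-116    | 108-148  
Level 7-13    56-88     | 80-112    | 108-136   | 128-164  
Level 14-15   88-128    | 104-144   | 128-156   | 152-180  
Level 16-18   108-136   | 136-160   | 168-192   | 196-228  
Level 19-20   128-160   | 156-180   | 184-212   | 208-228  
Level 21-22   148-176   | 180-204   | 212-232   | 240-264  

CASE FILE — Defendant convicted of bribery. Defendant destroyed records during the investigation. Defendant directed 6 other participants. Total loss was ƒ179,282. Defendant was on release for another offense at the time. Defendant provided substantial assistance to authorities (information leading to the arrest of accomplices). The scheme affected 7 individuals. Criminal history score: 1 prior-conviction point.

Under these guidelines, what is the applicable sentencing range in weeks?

148-176 weeks

Base offense level for bribery: 19.
R1 does not apply.
R2 applies: 19 + 2 = 21.
R3 applies (level before this adjustment is 21 ≥ 11, so +3): 21 + 3 = 24.
R4 applies: 24 + 3 = 27.
R5 applies: 27 + 2 = 29.
R6 does not apply.
R7 applies: 29 − 4 = 25.
Level 25 exceeds the maximum of 22; capped at 22.
Final offense level: 22.
Criminal history: 1 prior point → Category I (0-6).
Level 22 falls in the 21-22 band.
Grid: Level 21-22 × Category I = 148-176 weeks.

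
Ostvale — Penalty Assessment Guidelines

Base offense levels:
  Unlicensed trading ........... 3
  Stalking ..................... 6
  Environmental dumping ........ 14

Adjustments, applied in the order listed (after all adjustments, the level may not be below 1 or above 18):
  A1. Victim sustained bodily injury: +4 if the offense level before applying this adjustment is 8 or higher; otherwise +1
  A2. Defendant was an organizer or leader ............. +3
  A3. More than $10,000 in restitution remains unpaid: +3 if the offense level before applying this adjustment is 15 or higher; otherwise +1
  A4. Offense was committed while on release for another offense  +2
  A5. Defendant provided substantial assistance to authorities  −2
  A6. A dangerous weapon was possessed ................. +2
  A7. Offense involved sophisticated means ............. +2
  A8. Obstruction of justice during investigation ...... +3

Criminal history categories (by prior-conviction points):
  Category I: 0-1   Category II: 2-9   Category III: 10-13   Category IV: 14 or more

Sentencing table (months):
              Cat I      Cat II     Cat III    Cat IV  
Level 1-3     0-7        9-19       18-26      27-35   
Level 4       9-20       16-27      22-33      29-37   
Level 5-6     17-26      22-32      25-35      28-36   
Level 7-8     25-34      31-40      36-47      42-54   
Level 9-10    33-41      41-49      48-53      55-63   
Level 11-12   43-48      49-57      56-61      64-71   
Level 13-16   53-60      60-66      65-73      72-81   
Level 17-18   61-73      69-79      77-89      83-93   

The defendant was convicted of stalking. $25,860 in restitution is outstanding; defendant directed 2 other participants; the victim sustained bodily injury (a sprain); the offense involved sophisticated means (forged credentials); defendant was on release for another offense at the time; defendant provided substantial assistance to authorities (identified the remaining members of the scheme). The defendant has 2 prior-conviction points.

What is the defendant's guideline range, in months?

Base offense level for stalking: 6.
A1 applies (level before this adjustment is 6 < 8, so +1): 6 + 1 = 7.
A2 applies: 7 + 3 = 10.
A3 applies (level before this adjustment is 10 < 15, so +1): 10 + 1 = 11.
A4 applies: 11 + 2 = 13.
A5 applies: 13 − 2 = 11.
A6 does not apply.
A7 applies: 11 + 2 = 13.
A8 does not apply.
Final offense level: 13.
Criminal history: 2 prior points → Category II (2-9).
Level 13 falls in the 13-16 band.
Grid: Level 13-16 × Category II = 60-66 months.

60-66 months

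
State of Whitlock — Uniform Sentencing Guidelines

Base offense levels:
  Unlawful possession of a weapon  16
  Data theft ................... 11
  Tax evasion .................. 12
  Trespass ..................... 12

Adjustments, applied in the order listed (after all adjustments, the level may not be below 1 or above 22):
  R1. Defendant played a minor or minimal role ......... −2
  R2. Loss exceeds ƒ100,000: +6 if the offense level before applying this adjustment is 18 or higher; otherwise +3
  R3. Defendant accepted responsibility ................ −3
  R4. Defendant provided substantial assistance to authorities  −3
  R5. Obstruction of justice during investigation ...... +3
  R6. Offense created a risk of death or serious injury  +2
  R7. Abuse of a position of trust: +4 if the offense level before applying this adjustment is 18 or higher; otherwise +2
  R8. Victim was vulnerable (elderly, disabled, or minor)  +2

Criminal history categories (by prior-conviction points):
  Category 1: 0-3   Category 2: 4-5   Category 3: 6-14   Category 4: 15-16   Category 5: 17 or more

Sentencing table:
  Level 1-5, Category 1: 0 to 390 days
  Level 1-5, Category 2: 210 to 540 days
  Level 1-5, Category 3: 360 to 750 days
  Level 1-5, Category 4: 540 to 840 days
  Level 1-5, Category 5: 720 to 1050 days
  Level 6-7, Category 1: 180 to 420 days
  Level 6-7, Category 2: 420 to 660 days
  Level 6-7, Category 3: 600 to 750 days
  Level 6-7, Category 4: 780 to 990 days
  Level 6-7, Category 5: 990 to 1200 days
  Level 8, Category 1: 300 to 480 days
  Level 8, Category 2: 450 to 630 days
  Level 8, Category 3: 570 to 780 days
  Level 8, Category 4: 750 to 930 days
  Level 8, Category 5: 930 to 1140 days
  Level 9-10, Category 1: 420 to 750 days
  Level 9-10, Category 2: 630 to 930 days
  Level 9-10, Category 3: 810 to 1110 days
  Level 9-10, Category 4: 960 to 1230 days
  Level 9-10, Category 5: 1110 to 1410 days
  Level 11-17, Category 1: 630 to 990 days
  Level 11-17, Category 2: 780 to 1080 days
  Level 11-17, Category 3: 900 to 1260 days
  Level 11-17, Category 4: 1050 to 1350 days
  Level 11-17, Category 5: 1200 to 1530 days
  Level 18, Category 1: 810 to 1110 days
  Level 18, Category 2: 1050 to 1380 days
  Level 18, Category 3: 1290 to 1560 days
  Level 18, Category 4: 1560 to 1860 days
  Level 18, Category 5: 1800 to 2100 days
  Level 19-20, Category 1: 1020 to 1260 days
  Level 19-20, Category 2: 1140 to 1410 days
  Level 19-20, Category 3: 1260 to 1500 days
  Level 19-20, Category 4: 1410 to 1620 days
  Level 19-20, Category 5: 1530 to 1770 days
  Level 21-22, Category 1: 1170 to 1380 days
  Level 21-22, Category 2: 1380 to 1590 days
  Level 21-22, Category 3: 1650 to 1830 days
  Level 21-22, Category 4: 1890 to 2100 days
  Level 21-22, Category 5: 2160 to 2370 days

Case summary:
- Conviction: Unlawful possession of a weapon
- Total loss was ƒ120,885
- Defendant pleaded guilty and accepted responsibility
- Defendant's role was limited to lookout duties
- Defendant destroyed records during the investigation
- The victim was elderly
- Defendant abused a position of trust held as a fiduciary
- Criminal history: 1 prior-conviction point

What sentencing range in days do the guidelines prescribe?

1170-1380 days

Base offense level for unlawful possession of a weapon: 16.
R1 applies: 16 − 2 = 14.
R2 applies (level before this adjustment is 14 < 18, so +3): 14 + 3 = 17.
R3 applies: 17 − 3 = 14.
R5 applies: 14 + 3 = 17.
R7 applies (level before this adjustment is 17 < 18, so +2): 17 + 2 = 19.
R8 applies: 19 + 2 = 21.
Final offense level: 21.
Criminal history: 1 prior point → Category 1 (0-3).
Level 21 falls in the 21-22 band.
Grid: Level 21-22 × Category 1 = 1170-1380 days.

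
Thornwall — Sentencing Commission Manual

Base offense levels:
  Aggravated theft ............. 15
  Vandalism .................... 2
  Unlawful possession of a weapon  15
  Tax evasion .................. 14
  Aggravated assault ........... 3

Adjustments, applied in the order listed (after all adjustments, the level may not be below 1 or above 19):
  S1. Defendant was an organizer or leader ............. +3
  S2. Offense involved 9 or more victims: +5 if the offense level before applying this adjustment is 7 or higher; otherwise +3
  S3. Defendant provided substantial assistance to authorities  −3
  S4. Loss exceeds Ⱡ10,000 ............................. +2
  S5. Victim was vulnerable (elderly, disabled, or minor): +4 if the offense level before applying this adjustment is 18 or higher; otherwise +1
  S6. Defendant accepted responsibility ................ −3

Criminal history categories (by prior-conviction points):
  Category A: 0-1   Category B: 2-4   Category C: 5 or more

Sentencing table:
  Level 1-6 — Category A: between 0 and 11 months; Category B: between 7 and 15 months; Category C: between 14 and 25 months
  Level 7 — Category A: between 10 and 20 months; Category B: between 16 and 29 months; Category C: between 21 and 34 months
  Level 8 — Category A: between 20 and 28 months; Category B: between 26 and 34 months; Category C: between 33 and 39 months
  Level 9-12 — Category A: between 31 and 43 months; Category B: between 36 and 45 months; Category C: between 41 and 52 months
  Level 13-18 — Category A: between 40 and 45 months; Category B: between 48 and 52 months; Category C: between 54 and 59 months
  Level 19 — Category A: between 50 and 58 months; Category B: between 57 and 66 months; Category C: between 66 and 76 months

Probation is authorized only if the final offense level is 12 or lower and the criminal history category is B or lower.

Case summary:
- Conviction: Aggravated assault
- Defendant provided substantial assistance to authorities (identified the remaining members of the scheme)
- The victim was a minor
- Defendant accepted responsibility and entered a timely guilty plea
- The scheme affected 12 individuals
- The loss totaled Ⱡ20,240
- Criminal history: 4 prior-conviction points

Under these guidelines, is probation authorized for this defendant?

Yes

Base offense level for aggravated assault: 3.
S2 applies (level before this adjustment is 3 < 7, so +3): 3 + 3 = 6.
S3 applies: 6 − 3 = 3.
S4 applies: 3 + 2 = 5.
S5 applies (level before this adjustment is 5 < 18, so +1): 5 + 1 = 6.
S6 applies: 6 − 3 = 3.
Final offense level: 3.
Criminal history: 4 prior points → Category B (2-4).
Level 3 falls in the 1-6 band.
Grid: Level 1-6 × Category B = 7-15 months.
Probation check: level 3 ≤ 12 and category B ≤ B → eligible.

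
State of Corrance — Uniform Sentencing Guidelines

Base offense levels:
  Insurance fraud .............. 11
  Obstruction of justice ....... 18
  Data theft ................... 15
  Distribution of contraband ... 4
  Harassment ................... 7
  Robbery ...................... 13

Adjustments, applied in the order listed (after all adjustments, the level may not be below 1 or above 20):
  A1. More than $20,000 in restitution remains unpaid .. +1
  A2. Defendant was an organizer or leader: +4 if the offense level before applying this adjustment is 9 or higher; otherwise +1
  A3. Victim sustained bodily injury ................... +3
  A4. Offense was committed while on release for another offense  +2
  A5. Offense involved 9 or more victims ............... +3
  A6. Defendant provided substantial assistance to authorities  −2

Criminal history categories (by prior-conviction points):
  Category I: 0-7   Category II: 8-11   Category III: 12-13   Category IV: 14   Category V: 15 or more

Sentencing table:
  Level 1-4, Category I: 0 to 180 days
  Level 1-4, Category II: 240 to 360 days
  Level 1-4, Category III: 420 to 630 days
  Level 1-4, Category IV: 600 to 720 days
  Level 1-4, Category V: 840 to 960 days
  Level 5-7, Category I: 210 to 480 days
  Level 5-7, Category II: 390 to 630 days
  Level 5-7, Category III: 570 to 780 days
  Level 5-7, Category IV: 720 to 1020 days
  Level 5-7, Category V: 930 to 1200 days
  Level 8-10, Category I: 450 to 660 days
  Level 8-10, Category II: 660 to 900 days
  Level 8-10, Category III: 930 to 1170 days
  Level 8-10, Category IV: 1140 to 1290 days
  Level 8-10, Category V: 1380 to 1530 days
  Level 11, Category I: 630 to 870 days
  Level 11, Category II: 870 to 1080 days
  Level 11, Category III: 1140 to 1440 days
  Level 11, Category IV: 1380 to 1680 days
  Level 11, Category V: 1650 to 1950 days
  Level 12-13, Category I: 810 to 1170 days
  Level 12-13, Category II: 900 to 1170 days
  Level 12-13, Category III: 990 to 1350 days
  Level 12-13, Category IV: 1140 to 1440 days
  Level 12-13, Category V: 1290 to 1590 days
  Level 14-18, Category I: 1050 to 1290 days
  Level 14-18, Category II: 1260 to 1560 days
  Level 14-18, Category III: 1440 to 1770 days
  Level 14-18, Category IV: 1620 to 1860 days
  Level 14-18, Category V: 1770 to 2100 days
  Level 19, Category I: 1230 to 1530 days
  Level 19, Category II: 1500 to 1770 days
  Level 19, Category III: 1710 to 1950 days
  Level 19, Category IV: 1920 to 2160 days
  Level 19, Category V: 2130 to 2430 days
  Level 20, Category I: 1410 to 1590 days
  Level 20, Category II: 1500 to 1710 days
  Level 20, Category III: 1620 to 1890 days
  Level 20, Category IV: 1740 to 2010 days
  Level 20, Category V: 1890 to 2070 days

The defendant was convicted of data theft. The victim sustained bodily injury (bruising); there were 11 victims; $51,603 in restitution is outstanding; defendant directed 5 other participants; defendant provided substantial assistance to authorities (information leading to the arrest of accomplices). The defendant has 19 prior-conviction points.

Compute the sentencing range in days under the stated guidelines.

Base offense level for data theft: 15.
A1 applies: 15 + 1 = 16.
A2 applies (level before this adjustment is 16 ≥ 9, so +4): 16 + 4 = 20.
A3 applies: 20 + 3 = 23.
A5 applies: 23 + 3 = 26.
A6 applies: 26 − 2 = 24.
Level 24 exceeds the maximum of 20; capped at 20.
Final offense level: 20.
Criminal history: 19 prior points → Category V (15+).
Level 20 falls in the 20 band.
Grid: Level 20 × Category V = 1890-2070 days.

1890-2070 days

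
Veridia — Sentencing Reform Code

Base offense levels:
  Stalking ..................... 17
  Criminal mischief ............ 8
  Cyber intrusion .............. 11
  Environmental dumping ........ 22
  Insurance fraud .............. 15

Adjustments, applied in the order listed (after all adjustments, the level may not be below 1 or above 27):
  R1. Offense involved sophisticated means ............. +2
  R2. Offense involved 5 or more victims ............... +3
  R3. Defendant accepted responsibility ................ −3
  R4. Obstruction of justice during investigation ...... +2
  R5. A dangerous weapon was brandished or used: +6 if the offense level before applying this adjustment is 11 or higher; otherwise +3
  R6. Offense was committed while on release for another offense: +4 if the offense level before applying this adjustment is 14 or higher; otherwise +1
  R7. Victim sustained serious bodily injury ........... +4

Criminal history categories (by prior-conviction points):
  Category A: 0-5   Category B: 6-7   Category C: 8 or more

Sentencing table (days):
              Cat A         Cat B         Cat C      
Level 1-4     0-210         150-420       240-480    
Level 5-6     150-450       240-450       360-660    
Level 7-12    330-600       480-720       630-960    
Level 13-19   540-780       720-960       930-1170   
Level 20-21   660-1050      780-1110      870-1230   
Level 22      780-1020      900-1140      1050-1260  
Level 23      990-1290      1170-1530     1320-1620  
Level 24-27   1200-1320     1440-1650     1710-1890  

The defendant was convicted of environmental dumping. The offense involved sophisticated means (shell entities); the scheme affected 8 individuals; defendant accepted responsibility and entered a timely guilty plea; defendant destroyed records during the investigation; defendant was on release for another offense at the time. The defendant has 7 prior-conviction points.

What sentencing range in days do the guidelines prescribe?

1440-1650 days

Base offense level for environmental dumping: 22.
R1 applies: 22 + 2 = 24.
R2 applies: 24 + 3 = 27.
R3 applies: 27 − 3 = 24.
R4 applies: 24 + 2 = 26.
R5 does not apply.
R6 applies (level before this adjustment is 26 ≥ 14, so +4): 26 + 4 = 30.
Level 30 exceeds the maximum of 27; capped at 27.
Final offense level: 27.
Criminal history: 7 prior points → Category B (6-7).
Level 27 falls in the 24-27 band.
Grid: Level 24-27 × Category B = 1440-1650 days.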